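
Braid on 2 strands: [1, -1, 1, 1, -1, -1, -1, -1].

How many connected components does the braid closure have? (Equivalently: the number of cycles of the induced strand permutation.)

2

Derivation:
Track the strand permutation on 2 strands, starting from identity.
  step 1: s1 swaps positions 1,2 -> [2 1]
  step 2: s1^-1 swaps positions 1,2 -> [1 2]
  step 3: s1 swaps positions 1,2 -> [2 1]
  step 4: s1 swaps positions 1,2 -> [1 2]
  step 5: s1^-1 swaps positions 1,2 -> [2 1]
  step 6: s1^-1 swaps positions 1,2 -> [1 2]
  step 7: s1^-1 swaps positions 1,2 -> [2 1]
  step 8: s1^-1 swaps positions 1,2 -> [1 2]
Final permutation (position -> original strand): [1 2]
Closure components = cycle count of this permutation = 2.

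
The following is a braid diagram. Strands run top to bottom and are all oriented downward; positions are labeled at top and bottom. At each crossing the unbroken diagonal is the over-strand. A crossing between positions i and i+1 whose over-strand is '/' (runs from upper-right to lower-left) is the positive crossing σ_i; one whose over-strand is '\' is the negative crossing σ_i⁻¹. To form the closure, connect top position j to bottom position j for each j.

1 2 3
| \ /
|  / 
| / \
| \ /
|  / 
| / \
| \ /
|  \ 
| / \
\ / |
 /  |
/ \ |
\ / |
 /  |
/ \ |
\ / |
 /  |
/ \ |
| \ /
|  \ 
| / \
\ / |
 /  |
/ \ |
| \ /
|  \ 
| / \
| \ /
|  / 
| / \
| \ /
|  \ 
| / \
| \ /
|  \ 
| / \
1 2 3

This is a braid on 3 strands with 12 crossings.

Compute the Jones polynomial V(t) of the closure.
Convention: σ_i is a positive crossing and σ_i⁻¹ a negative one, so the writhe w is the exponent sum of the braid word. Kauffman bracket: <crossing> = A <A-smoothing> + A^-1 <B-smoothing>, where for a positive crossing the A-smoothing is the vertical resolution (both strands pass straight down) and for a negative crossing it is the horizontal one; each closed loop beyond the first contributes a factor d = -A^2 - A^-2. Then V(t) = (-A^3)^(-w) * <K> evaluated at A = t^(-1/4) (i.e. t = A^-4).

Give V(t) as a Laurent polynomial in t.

Reading the diagram top to bottom ('/'-over between positions i,i+1 = s_i, '\'-over = s_i^-1): braid word = s2 s2 s2^-1 s1 s1 s1 s2^-1 s1 s2^-1 s2 s2^-1 s2^-1.
The presented braid s2 s2 s2^-1 s1 s1 s1 s2^-1 s1 s2^-1 s2 s2^-1 s2^-1 on 3 strands reduces by inverse Markov moves (closure unchanged at each step):
  Deconjugate: the word is γ·β·γ⁻¹ with γ = s2 (prefix) and γ⁻¹ = s2^-1 (suffix); strip both.
  Deconjugate: the word is γ·β·γ⁻¹ with γ = s2 (prefix) and γ⁻¹ = s2^-1 (suffix); strip both.
  Deconjugate: the word is γ·β·γ⁻¹ with γ = s2^-1 (prefix) and γ⁻¹ = s2 (suffix); strip both.
Reduced to β = s1 s1 s1 s2^-1 s1 s2^-1 on 3 strands, 6 crossings.
Compute on β:
Braid: s1 s1 s1 s2^-1 s1 s2^-1 on 3 strands, 6 crossings.
Writhe w = (#positive) - (#negative) = 4 - 2 = 2.
Computing the Kauffman bracket via state sum. There are 2^6 = 64 states.
Each crossing splits two ways (0=vertical, 1=horizontal). The state's weight is A^(#A-smoothings - #B-smoothings) * d^(loops - 1).
Tabulate the states by total A-exponent and number of loops L (A-exp: L × count):
  A^6: L=3 ×1
  A^4: L=2 ×6
  A^2: L=1 ×11, L=3 ×4
  A^0: L=2 ×19, L=4 ×1
  A^-2: L=3 ×15
  A^-4: L=4 ×6
  A^-6: L=5 ×1
Each group contributes A^e * Σ count * d^(L-1):
Powers of d = -A^2 - A^-2: d^2 = A^4 + 2 + A^-4; d^3 = -A^6 - 3*A^2 - 3*A^-2 - A^-6; d^4 = A^8 + 4*A^4 + 6 + 4*A^-4 + A^-8.
  A^6 * (d^2) = A^10 + 2*A^6 + A^2
  A^4 * (6*d) = -6*A^6 - 6*A^2
  A^2 * (11 + 4*d^2) = 4*A^6 + 19*A^2 + 4*A^-2
  A^0 * (19*d + d^3) = -A^6 - 22*A^2 - 22*A^-2 - A^-6
  A^-2 * (15*d^2) = 15*A^2 + 30*A^-2 + 15*A^-6
  A^-4 * (6*d^3) = -6*A^2 - 18*A^-2 - 18*A^-6 - 6*A^-10
  A^-6 * (d^4) = A^2 + 4*A^-2 + 6*A^-6 + 4*A^-10 + A^-14
Summing the groups: <K> = A^10 - A^6 + 2*A^2 - 2*A^-2 + 2*A^-6 - 2*A^-10 + A^-14
Normalise by the writhe: (-A^3)^(-w) = (-A^3)^(-2) = A^-6, so f(A) = A^-6 * <K> = A^4 - 1 + 2*A^-4 - 2*A^-8 + 2*A^-12 - 2*A^-16 + A^-20.
Substitute A = t^(-1/4), i.e. A^e → t^(-e/4): V(t) = t^5 - 2*t^4 + 2*t^3 - 2*t^2 + 2*t - 1 + t^-1

Answer: t^5 - 2*t^4 + 2*t^3 - 2*t^2 + 2*t - 1 + t^-1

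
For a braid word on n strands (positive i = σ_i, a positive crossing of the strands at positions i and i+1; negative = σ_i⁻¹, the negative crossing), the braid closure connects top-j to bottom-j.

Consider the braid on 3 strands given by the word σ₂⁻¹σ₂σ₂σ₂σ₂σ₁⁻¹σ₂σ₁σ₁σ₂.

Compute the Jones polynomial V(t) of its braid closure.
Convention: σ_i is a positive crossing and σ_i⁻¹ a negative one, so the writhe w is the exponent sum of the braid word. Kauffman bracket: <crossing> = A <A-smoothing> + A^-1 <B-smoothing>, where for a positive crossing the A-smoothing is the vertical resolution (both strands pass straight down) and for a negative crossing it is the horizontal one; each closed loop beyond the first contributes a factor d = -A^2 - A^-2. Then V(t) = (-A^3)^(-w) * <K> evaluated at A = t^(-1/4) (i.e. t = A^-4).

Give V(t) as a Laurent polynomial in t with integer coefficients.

The presented braid s2^-1 s2 s2 s2 s2 s1^-1 s2 s1 s1 s2 on 3 strands reduces by inverse Markov moves (closure unchanged at each step):
  Deconjugate: the word is γ·β·γ⁻¹ with γ = s2^-1 (prefix) and γ⁻¹ = s2 (suffix); strip both.
Reduced to β = s2 s2 s2 s2 s1^-1 s2 s1 s1 on 3 strands, 8 crossings.
Compute on β:
Braid: s2 s2 s2 s2 s1^-1 s2 s1 s1 on 3 strands, 8 crossings.
Writhe w = (#positive) - (#negative) = 7 - 1 = 6.
Computing the Kauffman bracket via state sum. There are 2^8 = 256 states.
For each crossing: s=0 is the vertical smoothing, s=1 horizontal. Crossing k contributes A^(sign_k * (1 - 2*s_k)); loop factor d = -A^2 - A^-2.
Tabulate the states by total A-exponent and number of loops L (A-exp: L × count):
  A^8: L=2 ×1
  A^6: L=1 ×5, L=3 ×3
  A^4: L=2 ×27, L=4 ×1
  A^2: L=1 ×18, L=3 ×38
  A^0: L=2 ×41, L=4 ×29
  A^-2: L=3 ×44, L=5 ×12
  A^-4: L=4 ×26, L=6 ×2
  A^-6: L=5 ×8
  A^-8: L=6 ×1
Each group contributes A^e * Σ count * d^(L-1):
Powers of d = -A^2 - A^-2: d^2 = A^4 + 2 + A^-4; d^3 = -A^6 - 3*A^2 - 3*A^-2 - A^-6; d^4 = A^8 + 4*A^4 + 6 + 4*A^-4 + A^-8; d^5 = -A^10 - 5*A^6 - 10*A^2 - 10*A^-2 - 5*A^-6 - A^-10.
  A^8 * (d) = -A^10 - A^6
  A^6 * (5 + 3*d^2) = 3*A^10 + 11*A^6 + 3*A^2
  A^4 * (27*d + d^3) = -A^10 - 30*A^6 - 30*A^2 - A^-2
  A^2 * (18 + 38*d^2) = 38*A^6 + 94*A^2 + 38*A^-2
  A^0 * (41*d + 29*d^3) = -29*A^6 - 128*A^2 - 128*A^-2 - 29*A^-6
  A^-2 * (44*d^2 + 12*d^4) = 12*A^6 + 92*A^2 + 160*A^-2 + 92*A^-6 + 12*A^-10
  A^-4 * (26*d^3 + 2*d^5) = -2*A^6 - 36*A^2 - 98*A^-2 - 98*A^-6 - 36*A^-10 - 2*A^-14
  A^-6 * (8*d^4) = 8*A^2 + 32*A^-2 + 48*A^-6 + 32*A^-10 + 8*A^-14
  A^-8 * (d^5) = -A^2 - 5*A^-2 - 10*A^-6 - 10*A^-10 - 5*A^-14 - A^-18
Summing the groups: <K> = A^10 - A^6 + 2*A^2 - 2*A^-2 + 3*A^-6 - 2*A^-10 + A^-14 - A^-18
Normalise by the writhe: (-A^3)^(-w) = (-A^3)^(-6) = A^-18, so f(A) = A^-18 * <K> = A^-8 - A^-12 + 2*A^-16 - 2*A^-20 + 3*A^-24 - 2*A^-28 + A^-32 - A^-36.
Substitute A = t^(-1/4), i.e. A^e → t^(-e/4): V(t) = -t^9 + t^8 - 2*t^7 + 3*t^6 - 2*t^5 + 2*t^4 - t^3 + t^2

Answer: -t^9 + t^8 - 2*t^7 + 3*t^6 - 2*t^5 + 2*t^4 - t^3 + t^2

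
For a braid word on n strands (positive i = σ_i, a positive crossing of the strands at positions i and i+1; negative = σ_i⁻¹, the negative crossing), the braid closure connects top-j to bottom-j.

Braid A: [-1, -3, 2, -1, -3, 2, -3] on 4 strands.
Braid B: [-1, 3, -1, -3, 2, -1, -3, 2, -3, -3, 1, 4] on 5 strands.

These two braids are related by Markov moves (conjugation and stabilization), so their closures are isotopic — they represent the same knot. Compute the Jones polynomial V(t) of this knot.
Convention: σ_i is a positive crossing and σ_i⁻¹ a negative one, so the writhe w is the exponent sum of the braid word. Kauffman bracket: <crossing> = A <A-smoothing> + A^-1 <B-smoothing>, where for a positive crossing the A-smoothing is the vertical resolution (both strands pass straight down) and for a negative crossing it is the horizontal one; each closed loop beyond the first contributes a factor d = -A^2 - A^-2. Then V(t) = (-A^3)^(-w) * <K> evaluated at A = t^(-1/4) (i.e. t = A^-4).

Markov-equivalent braids have isotopic closures, hence identical knot invariants. Strip the Markov moves from each word to reach a common short braid β, then compute V(t) once on β.
Braid A: s1^-1 s3^-1 s2 s1^-1 s3^-1 s2 s3^-1 on 4 strands has no conjugating prefix/suffix or stabilization to strip; take β = s1^-1 s3^-1 s2 s1^-1 s3^-1 s2 s3^-1.
Braid B: s1^-1 s3 s1^-1 s3^-1 s2 s1^-1 s3^-1 s2 s3^-1 s3^-1 s1 s4 on 5 strands reduces by inverse Markov moves (closure unchanged at each step):
  Destabilize: the word has the form β·s4 where s4 occurs only as the final letter (β ∈ B_4); drop it and the last strand → 4 strands.
  Deconjugate: the word is γ·β·γ⁻¹ with γ = s1^-1 s3 (prefix) and γ⁻¹ = s3^-1 s1 (suffix); strip both.
Reduced to β = s1^-1 s3^-1 s2 s1^-1 s3^-1 s2 s3^-1 on 4 strands, 7 crossings.
Both give the same β = s1^-1 s3^-1 s2 s1^-1 s3^-1 s2 s3^-1 on 4 strands, so one state sum suffices:
Braid: s1^-1 s3^-1 s2 s1^-1 s3^-1 s2 s3^-1 on 4 strands, 7 crossings.
Writhe w = (#positive) - (#negative) = 2 - 5 = -3.
State-sum expansion of <K>. There are 2^7 = 128 states.
Each crossing splits two ways (0=vertical, 1=horizontal). The state's weight is A^(#A-smoothings - #B-smoothings) * d^(loops - 1).
Tabulate the states by total A-exponent and number of loops L (A-exp: L × count):
  A^7: L=5 ×1
  A^5: L=4 ×7
  A^3: L=3 ×20, L=5 ×1
  A^1: L=2 ×29, L=4 ×6
  A^-1: L=1 ×19, L=3 ×16
  A^-3: L=2 ×19, L=4 ×2
  A^-5: L=3 ×7
  A^-7: L=4 ×1
Each group contributes A^e * Σ count * d^(L-1):
Powers of d = -A^2 - A^-2: d^2 = A^4 + 2 + A^-4; d^3 = -A^6 - 3*A^2 - 3*A^-2 - A^-6; d^4 = A^8 + 4*A^4 + 6 + 4*A^-4 + A^-8.
  A^7 * (d^4) = A^15 + 4*A^11 + 6*A^7 + 4*A^3 + A^-1
  A^5 * (7*d^3) = -7*A^11 - 21*A^7 - 21*A^3 - 7*A^-1
  A^3 * (20*d^2 + d^4) = A^11 + 24*A^7 + 46*A^3 + 24*A^-1 + A^-5
  A^1 * (29*d + 6*d^3) = -6*A^7 - 47*A^3 - 47*A^-1 - 6*A^-5
  A^-1 * (19 + 16*d^2) = 16*A^3 + 51*A^-1 + 16*A^-5
  A^-3 * (19*d + 2*d^3) = -2*A^3 - 25*A^-1 - 25*A^-5 - 2*A^-9
  A^-5 * (7*d^2) = 7*A^-1 + 14*A^-5 + 7*A^-9
  A^-7 * (d^3) = -A^-1 - 3*A^-5 - 3*A^-9 - A^-13
Summing the groups: <K> = A^15 - 2*A^11 + 3*A^7 - 4*A^3 + 3*A^-1 - 3*A^-5 + 2*A^-9 - A^-13
Normalise by the writhe: (-A^3)^(-w) = (-A^3)^(3) = -A^9, so f(A) = -A^9 * <K> = -A^24 + 2*A^20 - 3*A^16 + 4*A^12 - 3*A^8 + 3*A^4 - 2 + A^-4.
Substitute A = t^(-1/4), i.e. A^e → t^(-e/4): V(t) = t - 2 + 3*t^-1 - 3*t^-2 + 4*t^-3 - 3*t^-4 + 2*t^-5 - t^-6

Answer: t - 2 + 3*t^-1 - 3*t^-2 + 4*t^-3 - 3*t^-4 + 2*t^-5 - t^-6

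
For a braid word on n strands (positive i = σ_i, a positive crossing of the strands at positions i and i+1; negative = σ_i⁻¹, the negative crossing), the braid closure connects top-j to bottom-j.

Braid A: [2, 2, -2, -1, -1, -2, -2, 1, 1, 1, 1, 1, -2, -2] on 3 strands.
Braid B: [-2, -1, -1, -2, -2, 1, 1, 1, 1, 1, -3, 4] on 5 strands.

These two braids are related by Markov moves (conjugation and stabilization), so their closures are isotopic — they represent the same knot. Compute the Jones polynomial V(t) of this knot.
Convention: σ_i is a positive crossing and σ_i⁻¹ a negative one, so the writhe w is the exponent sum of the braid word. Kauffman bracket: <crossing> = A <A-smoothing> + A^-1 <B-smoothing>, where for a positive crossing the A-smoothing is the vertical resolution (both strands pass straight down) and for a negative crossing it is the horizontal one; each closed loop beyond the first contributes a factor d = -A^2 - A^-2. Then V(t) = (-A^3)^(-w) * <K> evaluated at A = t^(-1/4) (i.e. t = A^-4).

-t^4 + t^3 - t^2 + 2*t - 1 + 2*t^-1 - t^-2 + t^-3 - t^-4

Derivation:
Markov-equivalent braids have isotopic closures, hence identical knot invariants. Strip the Markov moves from each word to reach a common short braid β, then compute V(t) once on β.
Braid A: s2 s2 s2^-1 s1^-1 s1^-1 s2^-1 s2^-1 s1 s1 s1 s1 s1 s2^-1 s2^-1 on 3 strands reduces by inverse Markov moves (closure unchanged at each step):
  Deconjugate: the word is γ·β·γ⁻¹ with γ = s2 s2 (prefix) and γ⁻¹ = s2^-1 s2^-1 (suffix); strip both.
Reduced to β = s2^-1 s1^-1 s1^-1 s2^-1 s2^-1 s1 s1 s1 s1 s1 on 3 strands, 10 crossings.
Braid B: s2^-1 s1^-1 s1^-1 s2^-1 s2^-1 s1 s1 s1 s1 s1 s3^-1 s4 on 5 strands reduces by inverse Markov moves (closure unchanged at each step):
  Destabilize: the word has the form β·s4 where s4 occurs only as the final letter (β ∈ B_4); drop it and the last strand → 4 strands.
  Destabilize: the word has the form β·s3^-1 where s3^-1 occurs only as the final letter (β ∈ B_3); drop it and the last strand → 3 strands.
Reduced to β = s2^-1 s1^-1 s1^-1 s2^-1 s2^-1 s1 s1 s1 s1 s1 on 3 strands, 10 crossings.
Both give the same β = s2^-1 s1^-1 s1^-1 s2^-1 s2^-1 s1 s1 s1 s1 s1 on 3 strands, so one state sum suffices:
Braid: s2^-1 s1^-1 s1^-1 s2^-1 s2^-1 s1 s1 s1 s1 s1 on 3 strands, 10 crossings.
Writhe w = (#positive) - (#negative) = 5 - 5 = 0.
Computing the Kauffman bracket via state sum. There are 2^10 = 1024 states.
Smooth each crossing (0=||, 1=⌣⌢); contribution A^(Σ sign_k(1-2s_k)) * d^(L-1).
Tabulate the states by total A-exponent and number of loops L (A-exp: L × count):
  A^10: L=4 ×1
  A^8: L=3 ×10
  A^6: L=2 ×29, L=4 ×16
  A^4: L=1 ×26, L=3 ×74, L=5 ×20
  A^2: L=2 ×90, L=4 ×105, L=6 ×15
  A^0: L=1 ×15, L=3 ×141, L=5 ×90, L=7 ×6
  A^-2: L=2 ×35, L=4 ×130, L=6 ×44, L=8 ×1
  A^-4: L=3 ×40, L=5 ×69, L=7 ×11
  A^-6: L=4 ×25, L=6 ×19, L=8 ×1
  A^-8: L=5 ×8, L=7 ×2
  A^-10: L=6 ×1
Each group contributes A^e * Σ count * d^(L-1):
Powers of d = -A^2 - A^-2: d^2 = A^4 + 2 + A^-4; d^3 = -A^6 - 3*A^2 - 3*A^-2 - A^-6; d^4 = A^8 + 4*A^4 + 6 + 4*A^-4 + A^-8; d^5 = -A^10 - 5*A^6 - 10*A^2 - 10*A^-2 - 5*A^-6 - A^-10; d^6 = A^12 + 6*A^8 + 15*A^4 + 20 + 15*A^-4 + 6*A^-8 + A^-12; d^7 = -A^14 - 7*A^10 - 21*A^6 - 35*A^2 - 35*A^-2 - 21*A^-6 - 7*A^-10 - A^-14.
  A^10 * (d^3) = -A^16 - 3*A^12 - 3*A^8 - A^4
  A^8 * (10*d^2) = 10*A^12 + 20*A^8 + 10*A^4
  A^6 * (29*d + 16*d^3) = -16*A^12 - 77*A^8 - 77*A^4 - 16
  A^4 * (26 + 74*d^2 + 20*d^4) = 20*A^12 + 154*A^8 + 294*A^4 + 154 + 20*A^-4
  A^2 * (90*d + 105*d^3 + 15*d^5) = -15*A^12 - 180*A^8 - 555*A^4 - 555 - 180*A^-4 - 15*A^-8
  A^0 * (15 + 141*d^2 + 90*d^4 + 6*d^6) = 6*A^12 + 126*A^8 + 591*A^4 + 957 + 591*A^-4 + 126*A^-8 + 6*A^-12
  A^-2 * (35*d + 130*d^3 + 44*d^5 + d^7) = -A^12 - 51*A^8 - 371*A^4 - 900 - 900*A^-4 - 371*A^-8 - 51*A^-12 - A^-16
  A^-4 * (40*d^2 + 69*d^4 + 11*d^6) = 11*A^8 + 135*A^4 + 481 + 714*A^-4 + 481*A^-8 + 135*A^-12 + 11*A^-16
  A^-6 * (25*d^3 + 19*d^5 + d^7) = -A^8 - 26*A^4 - 141 - 300*A^-4 - 300*A^-8 - 141*A^-12 - 26*A^-16 - A^-20
  A^-8 * (8*d^4 + 2*d^6) = 2*A^4 + 20 + 62*A^-4 + 88*A^-8 + 62*A^-12 + 20*A^-16 + 2*A^-20
  A^-10 * (d^5) = -1 - 5*A^-4 - 10*A^-8 - 10*A^-12 - 5*A^-16 - A^-20
Summing the groups: <K> = -A^16 + A^12 - A^8 + 2*A^4 - 1 + 2*A^-4 - A^-8 + A^-12 - A^-16
Normalise by the writhe: (-A^3)^(-w) = (-A^3)^(0) = 1, so f(A) = 1 * <K> = -A^16 + A^12 - A^8 + 2*A^4 - 1 + 2*A^-4 - A^-8 + A^-12 - A^-16.
Substitute A = t^(-1/4), i.e. A^e → t^(-e/4): V(t) = -t^4 + t^3 - t^2 + 2*t - 1 + 2*t^-1 - t^-2 + t^-3 - t^-4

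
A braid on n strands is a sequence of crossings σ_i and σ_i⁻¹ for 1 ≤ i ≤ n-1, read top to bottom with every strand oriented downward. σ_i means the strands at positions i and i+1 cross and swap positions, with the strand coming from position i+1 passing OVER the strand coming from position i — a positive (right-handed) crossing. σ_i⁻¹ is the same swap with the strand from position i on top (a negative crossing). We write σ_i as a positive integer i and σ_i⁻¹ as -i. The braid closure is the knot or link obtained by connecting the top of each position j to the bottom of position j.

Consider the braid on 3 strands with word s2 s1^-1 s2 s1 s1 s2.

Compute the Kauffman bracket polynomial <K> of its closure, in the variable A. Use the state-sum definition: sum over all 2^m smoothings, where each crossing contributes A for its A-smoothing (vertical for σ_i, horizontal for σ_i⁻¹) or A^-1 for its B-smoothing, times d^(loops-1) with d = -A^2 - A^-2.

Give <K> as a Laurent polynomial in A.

Braid: s2 s1^-1 s2 s1 s1 s2 on 3 strands, 6 crossings.
Writhe w = (#positive) - (#negative) = 5 - 1 = 4.
State-sum expansion of <K>. There are 2^6 = 64 states.
Smooth each crossing (0=||, 1=⌣⌢); contribution A^(Σ sign_k(1-2s_k)) * d^(L-1).
Tabulate the states by total A-exponent and number of loops L (A-exp: L × count):
  A^6: L=2 ×1
  A^4: L=1 ×3, L=3 ×3
  A^2: L=2 ×14, L=4 ×1
  A^0: L=1 ×10, L=3 ×10
  A^-2: L=2 ×13, L=4 ×2
  A^-4: L=3 ×6
  A^-6: L=4 ×1
Each group contributes A^e * Σ count * d^(L-1):
Powers of d = -A^2 - A^-2: d^2 = A^4 + 2 + A^-4; d^3 = -A^6 - 3*A^2 - 3*A^-2 - A^-6.
  A^6 * (d) = -A^8 - A^4
  A^4 * (3 + 3*d^2) = 3*A^8 + 9*A^4 + 3
  A^2 * (14*d + d^3) = -A^8 - 17*A^4 - 17 - A^-4
  A^0 * (10 + 10*d^2) = 10*A^4 + 30 + 10*A^-4
  A^-2 * (13*d + 2*d^3) = -2*A^4 - 19 - 19*A^-4 - 2*A^-8
  A^-4 * (6*d^2) = 6 + 12*A^-4 + 6*A^-8
  A^-6 * (d^3) = -1 - 3*A^-4 - 3*A^-8 - A^-12
Summing the groups: <K> = A^8 - A^4 + 2 - A^-4 + A^-8 - A^-12

Answer: A^8 - A^4 + 2 - A^-4 + A^-8 - A^-12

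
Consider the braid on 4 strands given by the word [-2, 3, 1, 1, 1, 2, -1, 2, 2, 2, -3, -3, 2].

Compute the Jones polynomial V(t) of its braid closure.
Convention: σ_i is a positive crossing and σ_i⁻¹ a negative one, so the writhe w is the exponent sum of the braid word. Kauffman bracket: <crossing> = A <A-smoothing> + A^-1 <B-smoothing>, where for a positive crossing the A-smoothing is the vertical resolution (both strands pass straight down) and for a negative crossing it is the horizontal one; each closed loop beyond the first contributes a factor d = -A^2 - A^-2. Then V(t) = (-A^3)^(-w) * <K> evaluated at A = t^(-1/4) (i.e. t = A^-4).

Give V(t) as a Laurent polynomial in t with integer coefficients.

-t^9 + 2*t^8 - 3*t^7 + 3*t^6 - 3*t^5 + 3*t^4 - t^3 + t^2

Derivation:
The presented braid s2^-1 s3 s1 s1 s1 s2 s1^-1 s2 s2 s2 s3^-1 s3^-1 s2 on 4 strands reduces by inverse Markov moves (closure unchanged at each step):
  Deconjugate: the word is γ·β·γ⁻¹ with γ = s2^-1 s3 (prefix) and γ⁻¹ = s3^-1 s2 (suffix); strip both.
  Destabilize: the word has the form β·s3^-1 where s3^-1 occurs only as the final letter (β ∈ B_3); drop it and the last strand → 3 strands.
Reduced to β = s1 s1 s1 s2 s1^-1 s2 s2 s2 on 3 strands, 8 crossings.
Compute on β:
Braid: s1 s1 s1 s2 s1^-1 s2 s2 s2 on 3 strands, 8 crossings.
Writhe w = (#positive) - (#negative) = 7 - 1 = 6.
Enumerate smoothing states for the bracket polynomial. There are 2^8 = 256 states.
For each crossing: s=0 is the vertical smoothing, s=1 horizontal. Crossing k contributes A^(sign_k * (1 - 2*s_k)); loop factor d = -A^2 - A^-2.
Tabulate the states by total A-exponent and number of loops L (A-exp: L × count):
  A^8: L=2 ×1
  A^6: L=1 ×4, L=3 ×4
  A^4: L=2 ×25, L=4 ×3
  A^2: L=1 ×21, L=3 ×34, L=5 ×1
  A^0: L=2 ×48, L=4 ×22
  A^-2: L=3 ×49, L=5 ×7
  A^-4: L=4 ×27, L=6 ×1
  A^-6: L=5 ×8
  A^-8: L=6 ×1
Each group contributes A^e * Σ count * d^(L-1):
Powers of d = -A^2 - A^-2: d^2 = A^4 + 2 + A^-4; d^3 = -A^6 - 3*A^2 - 3*A^-2 - A^-6; d^4 = A^8 + 4*A^4 + 6 + 4*A^-4 + A^-8; d^5 = -A^10 - 5*A^6 - 10*A^2 - 10*A^-2 - 5*A^-6 - A^-10.
  A^8 * (d) = -A^10 - A^6
  A^6 * (4 + 4*d^2) = 4*A^10 + 12*A^6 + 4*A^2
  A^4 * (25*d + 3*d^3) = -3*A^10 - 34*A^6 - 34*A^2 - 3*A^-2
  A^2 * (21 + 34*d^2 + d^4) = A^10 + 38*A^6 + 95*A^2 + 38*A^-2 + A^-6
  A^0 * (48*d + 22*d^3) = -22*A^6 - 114*A^2 - 114*A^-2 - 22*A^-6
  A^-2 * (49*d^2 + 7*d^4) = 7*A^6 + 77*A^2 + 140*A^-2 + 77*A^-6 + 7*A^-10
  A^-4 * (27*d^3 + d^5) = -A^6 - 32*A^2 - 91*A^-2 - 91*A^-6 - 32*A^-10 - A^-14
  A^-6 * (8*d^4) = 8*A^2 + 32*A^-2 + 48*A^-6 + 32*A^-10 + 8*A^-14
  A^-8 * (d^5) = -A^2 - 5*A^-2 - 10*A^-6 - 10*A^-10 - 5*A^-14 - A^-18
Summing the groups: <K> = A^10 - A^6 + 3*A^2 - 3*A^-2 + 3*A^-6 - 3*A^-10 + 2*A^-14 - A^-18
Normalise by the writhe: (-A^3)^(-w) = (-A^3)^(-6) = A^-18, so f(A) = A^-18 * <K> = A^-8 - A^-12 + 3*A^-16 - 3*A^-20 + 3*A^-24 - 3*A^-28 + 2*A^-32 - A^-36.
Substitute A = t^(-1/4), i.e. A^e → t^(-e/4): V(t) = -t^9 + 2*t^8 - 3*t^7 + 3*t^6 - 3*t^5 + 3*t^4 - t^3 + t^2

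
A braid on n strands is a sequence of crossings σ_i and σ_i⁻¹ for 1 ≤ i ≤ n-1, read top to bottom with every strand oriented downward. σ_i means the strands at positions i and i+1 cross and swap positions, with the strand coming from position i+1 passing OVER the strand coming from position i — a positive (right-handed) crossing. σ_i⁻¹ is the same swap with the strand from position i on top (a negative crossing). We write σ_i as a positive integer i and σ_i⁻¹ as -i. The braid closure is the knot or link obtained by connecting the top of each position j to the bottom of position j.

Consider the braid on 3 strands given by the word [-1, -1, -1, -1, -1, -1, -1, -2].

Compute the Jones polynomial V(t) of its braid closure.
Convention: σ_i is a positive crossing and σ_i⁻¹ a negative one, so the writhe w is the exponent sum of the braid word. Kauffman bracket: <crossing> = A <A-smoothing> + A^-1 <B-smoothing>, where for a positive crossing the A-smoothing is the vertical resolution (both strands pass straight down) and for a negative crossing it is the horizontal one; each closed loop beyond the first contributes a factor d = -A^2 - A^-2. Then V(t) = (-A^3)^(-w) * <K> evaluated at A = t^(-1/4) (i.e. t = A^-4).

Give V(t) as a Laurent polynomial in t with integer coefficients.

The presented braid s1^-1 s1^-1 s1^-1 s1^-1 s1^-1 s1^-1 s1^-1 s2^-1 on 3 strands reduces by inverse Markov moves (closure unchanged at each step):
  Destabilize: the word has the form β·s2^-1 where s2^-1 occurs only as the final letter (β ∈ B_2); drop it and the last strand → 2 strands.
Reduced to β = s1^-1 s1^-1 s1^-1 s1^-1 s1^-1 s1^-1 s1^-1 on 2 strands, 7 crossings.
Compute on β:
Braid: s1^-1 s1^-1 s1^-1 s1^-1 s1^-1 s1^-1 s1^-1 on 2 strands, 7 crossings.
Writhe w = (#positive) - (#negative) = 0 - 7 = -7.
Computing the Kauffman bracket via state sum. There are 2^7 = 128 states.
Each crossing splits two ways (0=vertical, 1=horizontal). The state's weight is A^(#A-smoothings - #B-smoothings) * d^(loops - 1).
Tabulate the states by total A-exponent and number of loops L (A-exp: L × count):
  A^7: L=7 ×1
  A^5: L=6 ×7
  A^3: L=5 ×21
  A^1: L=4 ×35
  A^-1: L=3 ×35
  A^-3: L=2 ×21
  A^-5: L=1 ×7
  A^-7: L=2 ×1
Each group contributes A^e * Σ count * d^(L-1):
Powers of d = -A^2 - A^-2: d^2 = A^4 + 2 + A^-4; d^3 = -A^6 - 3*A^2 - 3*A^-2 - A^-6; d^4 = A^8 + 4*A^4 + 6 + 4*A^-4 + A^-8; d^5 = -A^10 - 5*A^6 - 10*A^2 - 10*A^-2 - 5*A^-6 - A^-10; d^6 = A^12 + 6*A^8 + 15*A^4 + 20 + 15*A^-4 + 6*A^-8 + A^-12.
  A^7 * (d^6) = A^19 + 6*A^15 + 15*A^11 + 20*A^7 + 15*A^3 + 6*A^-1 + A^-5
  A^5 * (7*d^5) = -7*A^15 - 35*A^11 - 70*A^7 - 70*A^3 - 35*A^-1 - 7*A^-5
  A^3 * (21*d^4) = 21*A^11 + 84*A^7 + 126*A^3 + 84*A^-1 + 21*A^-5
  A^1 * (35*d^3) = -35*A^7 - 105*A^3 - 105*A^-1 - 35*A^-5
  A^-1 * (35*d^2) = 35*A^3 + 70*A^-1 + 35*A^-5
  A^-3 * (21*d) = -21*A^-1 - 21*A^-5
  A^-5 * (7) = 7*A^-5
  A^-7 * (d) = -A^-5 - A^-9
Summing the groups: <K> = A^19 - A^15 + A^11 - A^7 + A^3 - A^-1 - A^-9
Normalise by the writhe: (-A^3)^(-w) = (-A^3)^(7) = -A^21, so f(A) = -A^21 * <K> = -A^40 + A^36 - A^32 + A^28 - A^24 + A^20 + A^12.
Substitute A = t^(-1/4), i.e. A^e → t^(-e/4): V(t) = t^-3 + t^-5 - t^-6 + t^-7 - t^-8 + t^-9 - t^-10

Answer: t^-3 + t^-5 - t^-6 + t^-7 - t^-8 + t^-9 - t^-10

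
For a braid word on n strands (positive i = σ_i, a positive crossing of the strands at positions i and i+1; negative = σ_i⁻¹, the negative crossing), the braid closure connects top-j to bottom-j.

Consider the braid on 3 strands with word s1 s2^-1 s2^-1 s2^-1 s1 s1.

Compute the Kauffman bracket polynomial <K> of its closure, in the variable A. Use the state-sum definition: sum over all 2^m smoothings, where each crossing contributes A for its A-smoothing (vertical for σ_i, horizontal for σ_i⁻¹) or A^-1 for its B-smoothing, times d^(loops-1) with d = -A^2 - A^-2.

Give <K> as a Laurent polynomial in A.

Braid: s1 s2^-1 s2^-1 s2^-1 s1 s1 on 3 strands, 6 crossings.
Writhe w = (#positive) - (#negative) = 3 - 3 = 0.
State-sum expansion of <K>. There are 2^6 = 64 states.
Each crossing splits two ways (0=vertical, 1=horizontal). The state's weight is A^(#A-smoothings - #B-smoothings) * d^(loops - 1).
Tabulate the states by total A-exponent and number of loops L (A-exp: L × count):
  A^6: L=4 ×1
  A^4: L=3 ×6
  A^2: L=2 ×12, L=4 ×3
  A^0: L=1 ×9, L=3 ×10, L=5 ×1
  A^-2: L=2 ×12, L=4 ×3
  A^-4: L=3 ×6
  A^-6: L=4 ×1
Each group contributes A^e * Σ count * d^(L-1):
Powers of d = -A^2 - A^-2: d^2 = A^4 + 2 + A^-4; d^3 = -A^6 - 3*A^2 - 3*A^-2 - A^-6; d^4 = A^8 + 4*A^4 + 6 + 4*A^-4 + A^-8.
  A^6 * (d^3) = -A^12 - 3*A^8 - 3*A^4 - 1
  A^4 * (6*d^2) = 6*A^8 + 12*A^4 + 6
  A^2 * (12*d + 3*d^3) = -3*A^8 - 21*A^4 - 21 - 3*A^-4
  A^0 * (9 + 10*d^2 + d^4) = A^8 + 14*A^4 + 35 + 14*A^-4 + A^-8
  A^-2 * (12*d + 3*d^3) = -3*A^4 - 21 - 21*A^-4 - 3*A^-8
  A^-4 * (6*d^2) = 6 + 12*A^-4 + 6*A^-8
  A^-6 * (d^3) = -1 - 3*A^-4 - 3*A^-8 - A^-12
Summing the groups: <K> = -A^12 + A^8 - A^4 + 3 - A^-4 + A^-8 - A^-12

Answer: -A^12 + A^8 - A^4 + 3 - A^-4 + A^-8 - A^-12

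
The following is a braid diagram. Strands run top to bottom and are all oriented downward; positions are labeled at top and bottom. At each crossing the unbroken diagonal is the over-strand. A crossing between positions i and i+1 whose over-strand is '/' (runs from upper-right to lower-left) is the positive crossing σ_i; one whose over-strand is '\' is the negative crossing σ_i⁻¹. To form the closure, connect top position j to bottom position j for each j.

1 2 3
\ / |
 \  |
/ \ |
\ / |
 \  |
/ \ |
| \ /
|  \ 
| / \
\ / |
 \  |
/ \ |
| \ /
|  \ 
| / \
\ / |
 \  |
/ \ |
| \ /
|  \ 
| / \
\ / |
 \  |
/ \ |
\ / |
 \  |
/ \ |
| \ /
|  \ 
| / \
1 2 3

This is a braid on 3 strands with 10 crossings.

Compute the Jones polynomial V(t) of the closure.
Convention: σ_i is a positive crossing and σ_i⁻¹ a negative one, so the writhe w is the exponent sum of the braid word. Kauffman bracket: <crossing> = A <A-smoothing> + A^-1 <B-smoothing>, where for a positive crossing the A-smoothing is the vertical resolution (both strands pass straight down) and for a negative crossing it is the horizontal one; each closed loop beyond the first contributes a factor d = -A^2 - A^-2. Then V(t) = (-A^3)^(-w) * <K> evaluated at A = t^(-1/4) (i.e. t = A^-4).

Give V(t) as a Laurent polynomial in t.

t^-4 + t^-6 - t^-10

Derivation:
Reading the diagram top to bottom ('/'-over between positions i,i+1 = s_i, '\'-over = s_i^-1): braid word = s1^-1 s1^-1 s2^-1 s1^-1 s2^-1 s1^-1 s2^-1 s1^-1 s1^-1 s2^-1.
Braid: s1^-1 s1^-1 s2^-1 s1^-1 s2^-1 s1^-1 s2^-1 s1^-1 s1^-1 s2^-1 on 3 strands, 10 crossings.
Writhe w = (#positive) - (#negative) = 0 - 10 = -10.
State-sum expansion of <K>. There are 2^10 = 1024 states.
Smooth each crossing (0=||, 1=⌣⌢); contribution A^(Σ sign_k(1-2s_k)) * d^(L-1).
Tabulate the states by total A-exponent and number of loops L (A-exp: L × count):
  A^10: L=3 ×1
  A^8: L=2 ×4, L=4 ×6
  A^6: L=1 ×4, L=3 ×30, L=5 ×11
  A^4: L=2 ×48, L=4 ×65, L=6 ×7
  A^2: L=1 ×24, L=3 ×140, L=5 ×45, L=7 ×1
  A^0: L=2 ×129, L=4 ×117, L=6 ×6
  A^-2: L=1 ×43, L=3 ×151, L=5 ×16
  A^-4: L=2 ×96, L=4 ×24
  A^-6: L=1 ×24, L=3 ×21
  A^-8: L=2 ×10
  A^-10: L=3 ×1
Each group contributes A^e * Σ count * d^(L-1):
Powers of d = -A^2 - A^-2: d^2 = A^4 + 2 + A^-4; d^3 = -A^6 - 3*A^2 - 3*A^-2 - A^-6; d^4 = A^8 + 4*A^4 + 6 + 4*A^-4 + A^-8; d^5 = -A^10 - 5*A^6 - 10*A^2 - 10*A^-2 - 5*A^-6 - A^-10; d^6 = A^12 + 6*A^8 + 15*A^4 + 20 + 15*A^-4 + 6*A^-8 + A^-12.
  A^10 * (d^2) = A^14 + 2*A^10 + A^6
  A^8 * (4*d + 6*d^3) = -6*A^14 - 22*A^10 - 22*A^6 - 6*A^2
  A^6 * (4 + 30*d^2 + 11*d^4) = 11*A^14 + 74*A^10 + 130*A^6 + 74*A^2 + 11*A^-2
  A^4 * (48*d + 65*d^3 + 7*d^5) = -7*A^14 - 100*A^10 - 313*A^6 - 313*A^2 - 100*A^-2 - 7*A^-6
  A^2 * (24 + 140*d^2 + 45*d^4 + d^6) = A^14 + 51*A^10 + 335*A^6 + 594*A^2 + 335*A^-2 + 51*A^-6 + A^-10
  A^0 * (129*d + 117*d^3 + 6*d^5) = -6*A^10 - 147*A^6 - 540*A^2 - 540*A^-2 - 147*A^-6 - 6*A^-10
  A^-2 * (43 + 151*d^2 + 16*d^4) = 16*A^6 + 215*A^2 + 441*A^-2 + 215*A^-6 + 16*A^-10
  A^-4 * (96*d + 24*d^3) = -24*A^2 - 168*A^-2 - 168*A^-6 - 24*A^-10
  A^-6 * (24 + 21*d^2) = 21*A^-2 + 66*A^-6 + 21*A^-10
  A^-8 * (10*d) = -10*A^-6 - 10*A^-10
  A^-10 * (d^2) = A^-6 + 2*A^-10 + A^-14
Summing the groups: <K> = -A^10 + A^-6 + A^-14
Normalise by the writhe: (-A^3)^(-w) = (-A^3)^(10) = A^30, so f(A) = A^30 * <K> = -A^40 + A^24 + A^16.
Substitute A = t^(-1/4), i.e. A^e → t^(-e/4): V(t) = t^-4 + t^-6 - t^-10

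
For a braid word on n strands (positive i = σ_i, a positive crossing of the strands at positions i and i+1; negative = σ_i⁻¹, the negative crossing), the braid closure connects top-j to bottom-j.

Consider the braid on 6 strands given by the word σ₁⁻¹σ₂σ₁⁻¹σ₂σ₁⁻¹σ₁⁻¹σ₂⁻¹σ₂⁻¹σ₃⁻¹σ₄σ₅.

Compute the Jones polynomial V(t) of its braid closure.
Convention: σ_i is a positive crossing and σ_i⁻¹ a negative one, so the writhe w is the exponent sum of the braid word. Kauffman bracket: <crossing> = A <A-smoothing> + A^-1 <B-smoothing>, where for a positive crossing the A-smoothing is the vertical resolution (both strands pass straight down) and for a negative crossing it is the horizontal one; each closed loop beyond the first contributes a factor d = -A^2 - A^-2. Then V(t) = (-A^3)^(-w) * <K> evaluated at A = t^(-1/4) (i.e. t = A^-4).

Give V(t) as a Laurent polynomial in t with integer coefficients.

The presented braid s1^-1 s2 s1^-1 s2 s1^-1 s1^-1 s2^-1 s2^-1 s3^-1 s4 s5 on 6 strands reduces by inverse Markov moves (closure unchanged at each step):
  Destabilize: the word has the form β·s5 where s5 occurs only as the final letter (β ∈ B_5); drop it and the last strand → 5 strands.
  Destabilize: the word has the form β·s4 where s4 occurs only as the final letter (β ∈ B_4); drop it and the last strand → 4 strands.
  Destabilize: the word has the form β·s3^-1 where s3^-1 occurs only as the final letter (β ∈ B_3); drop it and the last strand → 3 strands.
Reduced to β = s1^-1 s2 s1^-1 s2 s1^-1 s1^-1 s2^-1 s2^-1 on 3 strands, 8 crossings.
Compute on β:
Braid: s1^-1 s2 s1^-1 s2 s1^-1 s1^-1 s2^-1 s2^-1 on 3 strands, 8 crossings.
Writhe w = (#positive) - (#negative) = 2 - 6 = -4.
Enumerate smoothing states for the bracket polynomial. There are 2^8 = 256 states.
For each crossing: s=0 is the vertical smoothing, s=1 horizontal. Crossing k contributes A^(sign_k * (1 - 2*s_k)); loop factor d = -A^2 - A^-2.
Tabulate the states by total A-exponent and number of loops L (A-exp: L × count):
  A^8: L=5 ×1
  A^6: L=4 ×8
  A^4: L=3 ×26, L=5 ×2
  A^2: L=2 ×41, L=4 ×15
  A^0: L=1 ×26, L=3 ×43, L=5 ×1
  A^-2: L=2 ×47, L=4 ×9
  A^-4: L=1 ×11, L=3 ×16, L=5 ×1
  A^-6: L=2 ×6, L=4 ×2
  A^-8: L=3 ×1
Each group contributes A^e * Σ count * d^(L-1):
Powers of d = -A^2 - A^-2: d^2 = A^4 + 2 + A^-4; d^3 = -A^6 - 3*A^2 - 3*A^-2 - A^-6; d^4 = A^8 + 4*A^4 + 6 + 4*A^-4 + A^-8.
  A^8 * (d^4) = A^16 + 4*A^12 + 6*A^8 + 4*A^4 + 1
  A^6 * (8*d^3) = -8*A^12 - 24*A^8 - 24*A^4 - 8
  A^4 * (26*d^2 + 2*d^4) = 2*A^12 + 34*A^8 + 64*A^4 + 34 + 2*A^-4
  A^2 * (41*d + 15*d^3) = -15*A^8 - 86*A^4 - 86 - 15*A^-4
  A^0 * (26 + 43*d^2 + d^4) = A^8 + 47*A^4 + 118 + 47*A^-4 + A^-8
  A^-2 * (47*d + 9*d^3) = -9*A^4 - 74 - 74*A^-4 - 9*A^-8
  A^-4 * (11 + 16*d^2 + d^4) = A^4 + 20 + 49*A^-4 + 20*A^-8 + A^-12
  A^-6 * (6*d + 2*d^3) = -2 - 12*A^-4 - 12*A^-8 - 2*A^-12
  A^-8 * (d^2) = A^-4 + 2*A^-8 + A^-12
Summing the groups: <K> = A^16 - 2*A^12 + 2*A^8 - 3*A^4 + 3 - 2*A^-4 + 2*A^-8
Normalise by the writhe: (-A^3)^(-w) = (-A^3)^(4) = A^12, so f(A) = A^12 * <K> = A^28 - 2*A^24 + 2*A^20 - 3*A^16 + 3*A^12 - 2*A^8 + 2*A^4.
Substitute A = t^(-1/4), i.e. A^e → t^(-e/4): V(t) = 2*t^-1 - 2*t^-2 + 3*t^-3 - 3*t^-4 + 2*t^-5 - 2*t^-6 + t^-7

Answer: 2*t^-1 - 2*t^-2 + 3*t^-3 - 3*t^-4 + 2*t^-5 - 2*t^-6 + t^-7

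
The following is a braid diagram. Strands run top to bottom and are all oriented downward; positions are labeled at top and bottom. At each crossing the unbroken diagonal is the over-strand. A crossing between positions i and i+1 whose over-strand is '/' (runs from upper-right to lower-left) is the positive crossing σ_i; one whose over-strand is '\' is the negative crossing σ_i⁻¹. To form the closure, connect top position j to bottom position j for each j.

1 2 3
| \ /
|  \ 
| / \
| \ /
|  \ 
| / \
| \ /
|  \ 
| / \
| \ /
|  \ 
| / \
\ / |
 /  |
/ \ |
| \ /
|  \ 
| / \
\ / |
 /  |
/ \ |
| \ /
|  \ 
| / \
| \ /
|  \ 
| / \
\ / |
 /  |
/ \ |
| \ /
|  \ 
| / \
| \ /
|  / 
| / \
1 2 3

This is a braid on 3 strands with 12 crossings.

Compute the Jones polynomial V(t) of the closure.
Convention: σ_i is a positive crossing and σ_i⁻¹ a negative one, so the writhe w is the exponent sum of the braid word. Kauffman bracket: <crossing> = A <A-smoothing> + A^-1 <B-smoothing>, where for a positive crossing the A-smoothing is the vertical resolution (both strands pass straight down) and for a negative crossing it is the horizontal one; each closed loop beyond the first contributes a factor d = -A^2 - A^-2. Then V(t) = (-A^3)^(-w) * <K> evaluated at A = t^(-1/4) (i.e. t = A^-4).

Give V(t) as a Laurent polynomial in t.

-t + 3 - 4*t^-1 + 7*t^-2 - 8*t^-3 + 9*t^-4 - 9*t^-5 + 7*t^-6 - 5*t^-7 + 3*t^-8 - t^-9

Derivation:
Reading the diagram top to bottom ('/'-over between positions i,i+1 = s_i, '\'-over = s_i^-1): braid word = s2^-1 s2^-1 s2^-1 s2^-1 s1 s2^-1 s1 s2^-1 s2^-1 s1 s2^-1 s2.
The presented braid s2^-1 s2^-1 s2^-1 s2^-1 s1 s2^-1 s1 s2^-1 s2^-1 s1 s2^-1 s2 on 3 strands reduces by inverse Markov moves (closure unchanged at each step):
  Deconjugate: the word is γ·β·γ⁻¹ with γ = s2^-1 (prefix) and γ⁻¹ = s2 (suffix); strip both.
Reduced to β = s2^-1 s2^-1 s2^-1 s1 s2^-1 s1 s2^-1 s2^-1 s1 s2^-1 on 3 strands, 10 crossings.
Compute on β:
Braid: s2^-1 s2^-1 s2^-1 s1 s2^-1 s1 s2^-1 s2^-1 s1 s2^-1 on 3 strands, 10 crossings.
Writhe w = (#positive) - (#negative) = 3 - 7 = -4.
Computing the Kauffman bracket via state sum. There are 2^10 = 1024 states.
For each crossing: s=0 is the vertical smoothing, s=1 horizontal. Crossing k contributes A^(sign_k * (1 - 2*s_k)); loop factor d = -A^2 - A^-2.
Tabulate the states by total A-exponent and number of loops L (A-exp: L × count):
  A^10: L=8 ×1
  A^8: L=7 ×10
  A^6: L=6 ×45
  A^4: L=5 ×119, L=7 ×1
  A^2: L=4 ×202, L=6 ×8
  A^0: L=3 ×224, L=5 ×28
  A^-2: L=2 ×156, L=4 ×53, L=6 ×1
  A^-4: L=1 ×57, L=3 ×59, L=5 ×4
  A^-6: L=2 ×38, L=4 ×7
  A^-8: L=3 ×10
  A^-10: L=4 ×1
Each group contributes A^e * Σ count * d^(L-1):
Powers of d = -A^2 - A^-2: d^2 = A^4 + 2 + A^-4; d^3 = -A^6 - 3*A^2 - 3*A^-2 - A^-6; d^4 = A^8 + 4*A^4 + 6 + 4*A^-4 + A^-8; d^5 = -A^10 - 5*A^6 - 10*A^2 - 10*A^-2 - 5*A^-6 - A^-10; d^6 = A^12 + 6*A^8 + 15*A^4 + 20 + 15*A^-4 + 6*A^-8 + A^-12; d^7 = -A^14 - 7*A^10 - 21*A^6 - 35*A^2 - 35*A^-2 - 21*A^-6 - 7*A^-10 - A^-14.
  A^10 * (d^7) = -A^24 - 7*A^20 - 21*A^16 - 35*A^12 - 35*A^8 - 21*A^4 - 7 - A^-4
  A^8 * (10*d^6) = 10*A^20 + 60*A^16 + 150*A^12 + 200*A^8 + 150*A^4 + 60 + 10*A^-4
  A^6 * (45*d^5) = -45*A^16 - 225*A^12 - 450*A^8 - 450*A^4 - 225 - 45*A^-4
  A^4 * (119*d^4 + d^6) = A^16 + 125*A^12 + 491*A^8 + 734*A^4 + 491 + 125*A^-4 + A^-8
  A^2 * (202*d^3 + 8*d^5) = -8*A^12 - 242*A^8 - 686*A^4 - 686 - 242*A^-4 - 8*A^-8
  A^0 * (224*d^2 + 28*d^4) = 28*A^8 + 336*A^4 + 616 + 336*A^-4 + 28*A^-8
  A^-2 * (156*d + 53*d^3 + d^5) = -A^8 - 58*A^4 - 325 - 325*A^-4 - 58*A^-8 - A^-12
  A^-4 * (57 + 59*d^2 + 4*d^4) = 4*A^4 + 75 + 199*A^-4 + 75*A^-8 + 4*A^-12
  A^-6 * (38*d + 7*d^3) = -7 - 59*A^-4 - 59*A^-8 - 7*A^-12
  A^-8 * (10*d^2) = 10*A^-4 + 20*A^-8 + 10*A^-12
  A^-10 * (d^3) = -A^-4 - 3*A^-8 - 3*A^-12 - A^-16
Summing the groups: <K> = -A^24 + 3*A^20 - 5*A^16 + 7*A^12 - 9*A^8 + 9*A^4 - 8 + 7*A^-4 - 4*A^-8 + 3*A^-12 - A^-16
Normalise by the writhe: (-A^3)^(-w) = (-A^3)^(4) = A^12, so f(A) = A^12 * <K> = -A^36 + 3*A^32 - 5*A^28 + 7*A^24 - 9*A^20 + 9*A^16 - 8*A^12 + 7*A^8 - 4*A^4 + 3 - A^-4.
Substitute A = t^(-1/4), i.e. A^e → t^(-e/4): V(t) = -t + 3 - 4*t^-1 + 7*t^-2 - 8*t^-3 + 9*t^-4 - 9*t^-5 + 7*t^-6 - 5*t^-7 + 3*t^-8 - t^-9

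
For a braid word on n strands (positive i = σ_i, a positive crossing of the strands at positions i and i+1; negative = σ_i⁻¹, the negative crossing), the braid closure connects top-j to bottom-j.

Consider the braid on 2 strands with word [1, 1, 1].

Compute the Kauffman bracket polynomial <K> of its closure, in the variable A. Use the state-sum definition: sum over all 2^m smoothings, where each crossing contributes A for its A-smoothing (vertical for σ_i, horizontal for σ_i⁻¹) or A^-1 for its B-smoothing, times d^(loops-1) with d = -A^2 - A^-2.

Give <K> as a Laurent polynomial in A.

-A^5 - A^-3 + A^-7

Derivation:
Braid: s1 s1 s1 on 2 strands, 3 crossings.
Writhe w = (#positive) - (#negative) = 3 - 0 = 3.
State-sum expansion of <K>. There are 2^3 = 8 states.
For each crossing: s=0 is the vertical smoothing, s=1 horizontal. Crossing k contributes A^(sign_k * (1 - 2*s_k)); loop factor d = -A^2 - A^-2.
  state 000: A-exp=+3, loops=2, term = A^3 * d^1
  state 001: A-exp=+1, loops=1, term = A^1 * d^0
  state 010: A-exp=+1, loops=1, term = A^1 * d^0
  state 011: A-exp=-1, loops=2, term = A^-1 * d^1
  state 100: A-exp=+1, loops=1, term = A^1 * d^0
  state 101: A-exp=-1, loops=2, term = A^-1 * d^1
  state 110: A-exp=-1, loops=2, term = A^-1 * d^1
  state 111: A-exp=-3, loops=3, term = A^-3 * d^2
Collect the terms by A-exponent (count of states per loop number):
Powers of d = -A^2 - A^-2: d^2 = A^4 + 2 + A^-4.
  A^3 * (d) = -A^5 - A
  A^1 * (3) = 3*A
  A^-1 * (3*d) = -3*A - 3*A^-3
  A^-3 * (d^2) = A + 2*A^-3 + A^-7
Summing the groups: <K> = -A^5 - A^-3 + A^-7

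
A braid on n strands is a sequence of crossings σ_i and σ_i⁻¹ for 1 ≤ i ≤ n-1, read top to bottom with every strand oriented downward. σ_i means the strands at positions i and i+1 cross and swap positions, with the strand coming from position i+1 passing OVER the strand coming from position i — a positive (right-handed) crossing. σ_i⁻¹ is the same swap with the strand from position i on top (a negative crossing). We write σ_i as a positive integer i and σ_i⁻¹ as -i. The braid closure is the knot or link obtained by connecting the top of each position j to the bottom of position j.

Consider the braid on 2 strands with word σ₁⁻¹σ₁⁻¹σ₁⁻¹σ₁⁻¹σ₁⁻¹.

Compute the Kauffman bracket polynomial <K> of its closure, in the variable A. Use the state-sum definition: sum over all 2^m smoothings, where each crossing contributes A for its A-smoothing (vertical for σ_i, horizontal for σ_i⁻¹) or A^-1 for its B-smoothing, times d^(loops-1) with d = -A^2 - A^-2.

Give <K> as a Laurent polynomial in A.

Braid: s1^-1 s1^-1 s1^-1 s1^-1 s1^-1 on 2 strands, 5 crossings.
Writhe w = (#positive) - (#negative) = 0 - 5 = -5.
State-sum expansion of <K>. There are 2^5 = 32 states.
For each crossing: s=0 is the vertical smoothing, s=1 horizontal. Crossing k contributes A^(sign_k * (1 - 2*s_k)); loop factor d = -A^2 - A^-2.
  state 00000: A-exp=-5, loops=2, term = A^-5 * d^1
  state 00001: A-exp=-3, loops=1, term = A^-3 * d^0
  state 00010: A-exp=-3, loops=1, term = A^-3 * d^0
  state 00011: A-exp=-1, loops=2, term = A^-1 * d^1
  state 00100: A-exp=-3, loops=1, term = A^-3 * d^0
  state 00101: A-exp=-1, loops=2, term = A^-1 * d^1
  state 00110: A-exp=-1, loops=2, term = A^-1 * d^1
  state 00111: A-exp=+1, loops=3, term = A^1 * d^2
  state 01000: A-exp=-3, loops=1, term = A^-3 * d^0
  state 01001: A-exp=-1, loops=2, term = A^-1 * d^1
  state 01010: A-exp=-1, loops=2, term = A^-1 * d^1
  state 01011: A-exp=+1, loops=3, term = A^1 * d^2
  state 01100: A-exp=-1, loops=2, term = A^-1 * d^1
  state 01101: A-exp=+1, loops=3, term = A^1 * d^2
  state 01110: A-exp=+1, loops=3, term = A^1 * d^2
  state 01111: A-exp=+3, loops=4, term = A^3 * d^3
  state 10000: A-exp=-3, loops=1, term = A^-3 * d^0
  state 10001: A-exp=-1, loops=2, term = A^-1 * d^1
  state 10010: A-exp=-1, loops=2, term = A^-1 * d^1
  state 10011: A-exp=+1, loops=3, term = A^1 * d^2
  state 10100: A-exp=-1, loops=2, term = A^-1 * d^1
  state 10101: A-exp=+1, loops=3, term = A^1 * d^2
  state 10110: A-exp=+1, loops=3, term = A^1 * d^2
  state 10111: A-exp=+3, loops=4, term = A^3 * d^3
  state 11000: A-exp=-1, loops=2, term = A^-1 * d^1
  state 11001: A-exp=+1, loops=3, term = A^1 * d^2
  state 11010: A-exp=+1, loops=3, term = A^1 * d^2
  state 11011: A-exp=+3, loops=4, term = A^3 * d^3
  state 11100: A-exp=+1, loops=3, term = A^1 * d^2
  state 11101: A-exp=+3, loops=4, term = A^3 * d^3
  state 11110: A-exp=+3, loops=4, term = A^3 * d^3
  state 11111: A-exp=+5, loops=5, term = A^5 * d^4
Collect the terms by A-exponent (count of states per loop number):
Powers of d = -A^2 - A^-2: d^2 = A^4 + 2 + A^-4; d^3 = -A^6 - 3*A^2 - 3*A^-2 - A^-6; d^4 = A^8 + 4*A^4 + 6 + 4*A^-4 + A^-8.
  A^5 * (d^4) = A^13 + 4*A^9 + 6*A^5 + 4*A + A^-3
  A^3 * (5*d^3) = -5*A^9 - 15*A^5 - 15*A - 5*A^-3
  A^1 * (10*d^2) = 10*A^5 + 20*A + 10*A^-3
  A^-1 * (10*d) = -10*A - 10*A^-3
  A^-3 * (5) = 5*A^-3
  A^-5 * (d) = -A^-3 - A^-7
Summing the groups: <K> = A^13 - A^9 + A^5 - A - A^-7

Answer: A^13 - A^9 + A^5 - A - A^-7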